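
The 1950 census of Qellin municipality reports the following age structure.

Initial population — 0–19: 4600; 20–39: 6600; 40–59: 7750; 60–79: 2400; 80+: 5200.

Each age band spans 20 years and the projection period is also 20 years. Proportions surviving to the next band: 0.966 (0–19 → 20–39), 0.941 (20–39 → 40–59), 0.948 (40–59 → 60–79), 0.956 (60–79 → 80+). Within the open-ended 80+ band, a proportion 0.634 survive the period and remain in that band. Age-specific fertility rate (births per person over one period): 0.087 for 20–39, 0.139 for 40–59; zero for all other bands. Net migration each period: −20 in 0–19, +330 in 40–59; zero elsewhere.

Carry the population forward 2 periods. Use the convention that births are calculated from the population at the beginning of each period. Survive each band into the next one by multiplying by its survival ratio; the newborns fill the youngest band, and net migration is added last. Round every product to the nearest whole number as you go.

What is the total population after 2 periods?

24134

Call the bands 1 to 5, youngest first.
After projecting period 1:
Births: 6600 * 0.087 = 574, 7750 * 0.139 = 1077 — total 1651
Band 2: 4600 * 0.966 = 4444
Band 3: 6600 * 0.941 = 6211
Band 4: 7750 * 0.948 = 7347
Band 5: 2400 * 0.956 + 5200 * 0.634 = 2294 + 3297 = 5591
Net migration: Band 1 − 20 → 1631; Band 3 + 330 → 6541
Giving 1631 / 4444 / 6541 / 7347 / 5591.
After projecting period 2:
Births: 4444 * 0.087 = 387, 6541 * 0.139 = 909 — total 1296
Band 2: 1631 * 0.966 = 1576
Band 3: 4444 * 0.941 = 4182
Band 4: 6541 * 0.948 = 6201
Band 5: 7347 * 0.956 + 5591 * 0.634 = 7024 + 3545 = 10569
Net migration: Band 1 − 20 → 1276; Band 3 + 330 → 4512
Giving 1276 / 1576 / 4512 / 6201 / 10569.
Total after period 2: 1276 + 1576 + 4512 + 6201 + 10569 = 24134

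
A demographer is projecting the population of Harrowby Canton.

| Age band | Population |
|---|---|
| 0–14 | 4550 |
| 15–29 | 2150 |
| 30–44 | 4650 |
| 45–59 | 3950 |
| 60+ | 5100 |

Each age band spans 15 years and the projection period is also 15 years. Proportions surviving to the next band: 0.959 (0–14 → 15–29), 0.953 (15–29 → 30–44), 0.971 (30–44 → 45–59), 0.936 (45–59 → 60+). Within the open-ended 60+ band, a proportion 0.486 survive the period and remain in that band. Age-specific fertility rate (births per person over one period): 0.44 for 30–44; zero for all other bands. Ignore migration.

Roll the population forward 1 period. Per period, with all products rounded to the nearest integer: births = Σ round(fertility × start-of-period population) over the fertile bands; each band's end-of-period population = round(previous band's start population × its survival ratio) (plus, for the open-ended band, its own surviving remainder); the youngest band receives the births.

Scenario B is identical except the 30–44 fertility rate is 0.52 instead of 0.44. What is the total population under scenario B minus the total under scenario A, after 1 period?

372

Period 1.
Births: 4650 * 0.44 = 2046
15–29: 4550 * 0.959 = 4363
30–44: 2150 * 0.953 = 2049
45–59: 4650 * 0.971 = 4515
60+: 3950 * 0.936 + 5100 * 0.486 = 3697 + 2479 = 6176
Population now: 0–14=2046, 15–29=4363, 30–44=2049, 45–59=4515, 60+=6176
Scenario A total after 1 period: 19149
Scenario B projection —
Period 1.
Births: 4650 * 0.52 = 2418
15–29: 4550 * 0.959 = 4363
30–44: 2150 * 0.953 = 2049
45–59: 4650 * 0.971 = 4515
60+: 3950 * 0.936 + 5100 * 0.486 = 3697 + 2479 = 6176
Population now: 0–14=2418, 15–29=4363, 30–44=2049, 45–59=4515, 60+=6176
Scenario B total after 1 period: 19521
Difference B − A = 19521 − 19149 = 372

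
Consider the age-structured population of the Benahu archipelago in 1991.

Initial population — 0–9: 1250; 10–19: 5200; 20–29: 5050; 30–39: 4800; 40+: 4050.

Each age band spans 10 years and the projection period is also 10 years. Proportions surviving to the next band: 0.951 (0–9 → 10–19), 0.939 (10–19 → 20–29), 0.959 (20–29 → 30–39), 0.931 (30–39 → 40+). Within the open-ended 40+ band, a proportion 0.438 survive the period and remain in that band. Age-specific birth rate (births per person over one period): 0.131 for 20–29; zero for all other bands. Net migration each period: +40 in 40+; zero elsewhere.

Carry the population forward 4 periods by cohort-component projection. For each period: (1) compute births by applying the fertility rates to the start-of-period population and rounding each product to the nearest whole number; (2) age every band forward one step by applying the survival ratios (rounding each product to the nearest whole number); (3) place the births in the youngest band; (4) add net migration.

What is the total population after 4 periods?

Period 1:
Births: 5050 × 0.131 = 662
10–19: 1250 × 0.951 = 1189
20–29: 5200 × 0.939 = 4883
30–39: 5050 × 0.959 = 4843
40+: 4800 × 0.931 + 4050 × 0.438 = 4469 + 1774 = 6243
Net migration: 40+ + 40 → 6283
Giving 662 / 1189 / 4883 / 4843 / 6283.
Period 2:
Births: 4883 × 0.131 = 640
10–19: 662 × 0.951 = 630
20–29: 1189 × 0.939 = 1116
30–39: 4883 × 0.959 = 4683
40+: 4843 × 0.931 + 6283 × 0.438 = 4509 + 2752 = 7261
Net migration: 40+ + 40 → 7301
Giving 640 / 630 / 1116 / 4683 / 7301.
Period 3:
Births: 1116 × 0.131 = 146
10–19: 640 × 0.951 = 609
20–29: 630 × 0.939 = 592
30–39: 1116 × 0.959 = 1070
40+: 4683 × 0.931 + 7301 × 0.438 = 4360 + 3198 = 7558
Net migration: 40+ + 40 → 7598
Giving 146 / 609 / 592 / 1070 / 7598.
Period 4:
Births: 592 × 0.131 = 78
10–19: 146 × 0.951 = 139
20–29: 609 × 0.939 = 572
30–39: 592 × 0.959 = 568
40+: 1070 × 0.931 + 7598 × 0.438 = 996 + 3328 = 4324
Net migration: 40+ + 40 → 4364
Giving 78 / 139 / 572 / 568 / 4364.
Total after period 4: 78 + 139 + 572 + 568 + 4364 = 5721

5721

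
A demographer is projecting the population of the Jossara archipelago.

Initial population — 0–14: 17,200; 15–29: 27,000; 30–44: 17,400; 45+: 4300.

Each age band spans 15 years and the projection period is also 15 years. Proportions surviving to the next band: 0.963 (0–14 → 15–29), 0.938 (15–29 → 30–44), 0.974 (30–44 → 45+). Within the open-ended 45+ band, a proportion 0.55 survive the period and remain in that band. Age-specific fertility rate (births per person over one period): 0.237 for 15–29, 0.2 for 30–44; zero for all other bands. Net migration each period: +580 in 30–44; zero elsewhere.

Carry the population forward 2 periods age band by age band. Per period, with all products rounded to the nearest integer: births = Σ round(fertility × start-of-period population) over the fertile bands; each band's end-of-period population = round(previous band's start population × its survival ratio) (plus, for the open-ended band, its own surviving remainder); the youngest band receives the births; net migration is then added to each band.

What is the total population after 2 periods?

70591

— Period 1 —
Births: 27000 × 0.237 = 6399, 17400 × 0.2 = 3480 — total 9879
15–29: 17200 × 0.963 = 16564
30–44: 27000 × 0.938 = 25326
45+: 17400 × 0.974 + 4300 × 0.55 = 16948 + 2365 = 19313
Net migration: 30–44 + 580 → 25906
→ [9879, 16564, 25906, 19313]
— Period 2 —
Births: 16564 × 0.237 = 3926, 25906 × 0.2 = 5181 — total 9107
15–29: 9879 × 0.963 = 9513
30–44: 16564 × 0.938 = 15537
45+: 25906 × 0.974 + 19313 × 0.55 = 25232 + 10622 = 35854
Net migration: 30–44 + 580 → 16117
→ [9107, 9513, 16117, 35854]
Total after period 2: 9107 + 9513 + 16117 + 35854 = 70591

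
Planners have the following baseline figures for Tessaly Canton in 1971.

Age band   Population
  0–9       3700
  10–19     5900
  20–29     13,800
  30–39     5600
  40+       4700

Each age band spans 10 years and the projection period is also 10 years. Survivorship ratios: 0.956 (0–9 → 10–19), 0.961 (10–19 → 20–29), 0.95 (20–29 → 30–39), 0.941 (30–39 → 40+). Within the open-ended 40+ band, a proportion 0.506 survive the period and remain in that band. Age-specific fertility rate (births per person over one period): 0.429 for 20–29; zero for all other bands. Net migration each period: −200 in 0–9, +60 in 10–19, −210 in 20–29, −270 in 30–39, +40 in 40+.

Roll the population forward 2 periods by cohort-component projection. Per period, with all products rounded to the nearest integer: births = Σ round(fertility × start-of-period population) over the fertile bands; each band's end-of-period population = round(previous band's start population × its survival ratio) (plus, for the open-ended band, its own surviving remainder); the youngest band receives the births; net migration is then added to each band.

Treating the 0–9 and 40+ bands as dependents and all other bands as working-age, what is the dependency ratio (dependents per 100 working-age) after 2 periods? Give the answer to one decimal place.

Call the groups 1 to 5, youngest first.
After projecting period 1:
Births: 13800 × 0.429 = 5920
Group 2: 3700 × 0.956 = 3537
Group 3: 5900 × 0.961 = 5670
Group 4: 13800 × 0.95 = 13110
Group 5: 5600 × 0.941 + 4700 × 0.506 = 5270 + 2378 = 7648
Net migration: Group 1 − 200 → 5720; Group 2 + 60 → 3597; Group 3 − 210 → 5460; Group 4 − 270 → 12840; Group 5 + 40 → 7688
Population now: 0–9=5720, 10–19=3597, 20–29=5460, 30–39=12840, 40+=7688
After projecting period 2:
Births: 5460 × 0.429 = 2342
Group 2: 5720 × 0.956 = 5468
Group 3: 3597 × 0.961 = 3457
Group 4: 5460 × 0.95 = 5187
Group 5: 12840 × 0.941 + 7688 × 0.506 = 12082 + 3890 = 15972
Net migration: Group 1 − 200 → 2142; Group 2 + 60 → 5528; Group 3 − 210 → 3247; Group 4 − 270 → 4917; Group 5 + 40 → 16012
Population now: 0–9=2142, 10–19=5528, 20–29=3247, 30–39=4917, 40+=16012
Dependents (band 0–9 + band 40+) = 2142 + 16012 = 18154; working-age = 13692; ratio = 18154/13692 × 100 = 132.6

132.6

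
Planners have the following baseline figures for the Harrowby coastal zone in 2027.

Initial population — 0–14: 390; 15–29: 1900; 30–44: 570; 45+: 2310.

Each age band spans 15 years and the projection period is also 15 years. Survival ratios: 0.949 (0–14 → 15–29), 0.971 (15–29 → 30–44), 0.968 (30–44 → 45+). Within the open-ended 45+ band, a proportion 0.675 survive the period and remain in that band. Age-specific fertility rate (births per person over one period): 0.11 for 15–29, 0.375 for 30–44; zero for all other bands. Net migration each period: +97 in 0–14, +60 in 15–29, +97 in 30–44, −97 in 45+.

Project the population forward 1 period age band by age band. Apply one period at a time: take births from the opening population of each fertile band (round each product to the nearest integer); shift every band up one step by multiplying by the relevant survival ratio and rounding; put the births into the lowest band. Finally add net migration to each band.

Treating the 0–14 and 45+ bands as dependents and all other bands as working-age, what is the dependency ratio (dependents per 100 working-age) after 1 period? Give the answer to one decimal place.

106.8

Let group 1 be 0–14 through group 4 = 45+.
— Period 1 —
Births: 1900 × 0.11 = 209 ; 570 × 0.375 = 214 ⇒ total 423
Group 2: 390 × 0.949 = 370
Group 3: 1900 × 0.971 = 1845
Group 4: 570 × 0.968 + 2310 × 0.675 = 552 + 1559 = 2111
Net migration: Group 1 + 97 → 520; Group 2 + 60 → 430; Group 3 + 97 → 1942; Group 4 − 97 → 2014
→ [520, 430, 1942, 2014]
Dependents (band 0–14 + band 45+) = 520 + 2014 = 2534; working-age = 2372; ratio = 2534/2372 × 100 = 106.8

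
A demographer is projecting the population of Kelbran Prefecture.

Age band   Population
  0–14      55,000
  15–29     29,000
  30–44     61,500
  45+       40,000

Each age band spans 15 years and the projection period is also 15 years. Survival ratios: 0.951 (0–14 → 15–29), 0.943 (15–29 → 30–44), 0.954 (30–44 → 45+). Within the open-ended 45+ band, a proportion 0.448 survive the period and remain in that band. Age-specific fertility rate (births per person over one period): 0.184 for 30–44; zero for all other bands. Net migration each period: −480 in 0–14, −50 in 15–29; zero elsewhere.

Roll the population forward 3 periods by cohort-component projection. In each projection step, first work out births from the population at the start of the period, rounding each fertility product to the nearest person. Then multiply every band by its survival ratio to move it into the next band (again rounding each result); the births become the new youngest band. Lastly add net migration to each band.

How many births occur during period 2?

5032

After projecting period 1:
Births: 61500 × 0.184 = 11316
15–29: 55000 × 0.951 = 52305
30–44: 29000 × 0.943 = 27347
45+: 61500 × 0.954 + 40000 × 0.448 = 58671 + 17920 = 76591
Net migration: 0–14 − 480 → 10836; 15–29 − 50 → 52255
End of period: [10836, 52255, 27347, 76591]
After projecting period 2:
Births: 27347 × 0.184 = 5032
15–29: 10836 × 0.951 = 10305
30–44: 52255 × 0.943 = 49276
45+: 27347 × 0.954 + 76591 × 0.448 = 26089 + 34313 = 60402
Net migration: 0–14 − 480 → 4552; 15–29 − 50 → 10255
End of period: [4552, 10255, 49276, 60402]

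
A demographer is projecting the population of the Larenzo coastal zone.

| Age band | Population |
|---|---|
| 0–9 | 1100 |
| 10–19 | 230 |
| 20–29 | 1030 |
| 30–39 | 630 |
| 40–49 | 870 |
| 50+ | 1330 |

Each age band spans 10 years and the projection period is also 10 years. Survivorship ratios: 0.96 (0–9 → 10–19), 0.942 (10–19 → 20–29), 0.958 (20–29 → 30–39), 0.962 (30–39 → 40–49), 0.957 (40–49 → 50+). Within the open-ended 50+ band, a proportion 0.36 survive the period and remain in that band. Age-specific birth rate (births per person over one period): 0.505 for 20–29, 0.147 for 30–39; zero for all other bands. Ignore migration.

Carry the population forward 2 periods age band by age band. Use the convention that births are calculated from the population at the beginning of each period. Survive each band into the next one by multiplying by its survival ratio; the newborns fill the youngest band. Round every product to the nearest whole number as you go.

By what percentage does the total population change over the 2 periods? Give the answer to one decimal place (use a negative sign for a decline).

Numbering the bands 1..6 from youngest to oldest:
Period 1:
Births: 1030 × 0.505 = 520  |  630 × 0.147 = 93 — total 613
Band 2: 1100 × 0.96 = 1056
Band 3: 230 × 0.942 = 217
Band 4: 1030 × 0.958 = 987
Band 5: 630 × 0.962 = 606
Band 6: 870 × 0.957 + 1330 × 0.36 = 833 + 479 = 1312
→ [613, 1056, 217, 987, 606, 1312]
Period 2:
Births: 217 × 0.505 = 110  |  987 × 0.147 = 145 — total 255
Band 2: 613 × 0.96 = 588
Band 3: 1056 × 0.942 = 995
Band 4: 217 × 0.958 = 208
Band 5: 987 × 0.962 = 949
Band 6: 606 × 0.957 + 1312 × 0.36 = 580 + 472 = 1052
→ [255, 588, 995, 208, 949, 1052]
Total: 5190 → 4047; change = -1143; percentage change = -22.0%

-22.0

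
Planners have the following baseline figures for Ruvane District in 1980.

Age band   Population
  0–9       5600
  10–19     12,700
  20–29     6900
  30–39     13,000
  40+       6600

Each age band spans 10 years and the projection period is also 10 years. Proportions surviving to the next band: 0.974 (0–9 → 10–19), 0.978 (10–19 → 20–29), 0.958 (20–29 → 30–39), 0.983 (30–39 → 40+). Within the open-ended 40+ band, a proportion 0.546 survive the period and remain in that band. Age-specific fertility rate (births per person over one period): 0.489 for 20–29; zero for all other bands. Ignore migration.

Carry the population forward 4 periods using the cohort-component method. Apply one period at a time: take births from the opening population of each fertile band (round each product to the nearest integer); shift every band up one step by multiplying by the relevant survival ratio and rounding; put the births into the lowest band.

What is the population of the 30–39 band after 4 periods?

— Period 1 —
Births: 6900 × 0.489 = 3374
10–19: 5600 × 0.974 = 5454
20–29: 12700 × 0.978 = 12421
30–39: 6900 × 0.958 = 6610
40+: 13000 × 0.983 + 6600 × 0.546 = 12779 + 3604 = 16383
Giving 3374 / 5454 / 12421 / 6610 / 16383.
— Period 2 —
Births: 12421 × 0.489 = 6074
10–19: 3374 × 0.974 = 3286
20–29: 5454 × 0.978 = 5334
30–39: 12421 × 0.958 = 11899
40+: 6610 × 0.983 + 16383 × 0.546 = 6498 + 8945 = 15443
Giving 6074 / 3286 / 5334 / 11899 / 15443.
— Period 3 —
Births: 5334 × 0.489 = 2608
10–19: 6074 × 0.974 = 5916
20–29: 3286 × 0.978 = 3214
30–39: 5334 × 0.958 = 5110
40+: 11899 × 0.983 + 15443 × 0.546 = 11697 + 8432 = 20129
Giving 2608 / 5916 / 3214 / 5110 / 20129.
— Period 4 —
Births: 3214 × 0.489 = 1572
10–19: 2608 × 0.974 = 2540
20–29: 5916 × 0.978 = 5786
30–39: 3214 × 0.958 = 3079
40+: 5110 × 0.983 + 20129 × 0.546 = 5023 + 10990 = 16013
Giving 1572 / 2540 / 5786 / 3079 / 16013.

3079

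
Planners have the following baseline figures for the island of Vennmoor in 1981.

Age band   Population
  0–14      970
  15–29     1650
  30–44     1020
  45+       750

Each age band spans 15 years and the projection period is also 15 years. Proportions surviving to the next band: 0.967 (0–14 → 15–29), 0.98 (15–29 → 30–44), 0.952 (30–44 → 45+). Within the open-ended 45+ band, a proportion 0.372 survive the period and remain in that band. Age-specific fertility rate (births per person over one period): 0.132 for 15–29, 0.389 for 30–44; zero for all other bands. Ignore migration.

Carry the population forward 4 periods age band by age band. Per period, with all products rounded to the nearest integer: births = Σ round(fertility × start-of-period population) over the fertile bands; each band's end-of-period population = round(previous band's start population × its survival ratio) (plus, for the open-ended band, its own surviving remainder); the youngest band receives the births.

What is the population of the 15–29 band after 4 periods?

Period 1:
Births: 1650 × 0.132 = 218  |  1020 × 0.389 = 397 — total 615
15–29: 970 × 0.967 = 938
30–44: 1650 × 0.98 = 1617
45+: 1020 × 0.952 + 750 × 0.372 = 971 + 279 = 1250
End of period: [615, 938, 1617, 1250]
Period 2:
Births: 938 × 0.132 = 124  |  1617 × 0.389 = 629 — total 753
15–29: 615 × 0.967 = 595
30–44: 938 × 0.98 = 919
45+: 1617 × 0.952 + 1250 × 0.372 = 1539 + 465 = 2004
End of period: [753, 595, 919, 2004]
Period 3:
Births: 595 × 0.132 = 79  |  919 × 0.389 = 357 — total 436
15–29: 753 × 0.967 = 728
30–44: 595 × 0.98 = 583
45+: 919 × 0.952 + 2004 × 0.372 = 875 + 745 = 1620
End of period: [436, 728, 583, 1620]
Period 4:
Births: 728 × 0.132 = 96  |  583 × 0.389 = 227 — total 323
15–29: 436 × 0.967 = 422
30–44: 728 × 0.98 = 713
45+: 583 × 0.952 + 1620 × 0.372 = 555 + 603 = 1158
End of period: [323, 422, 713, 1158]

422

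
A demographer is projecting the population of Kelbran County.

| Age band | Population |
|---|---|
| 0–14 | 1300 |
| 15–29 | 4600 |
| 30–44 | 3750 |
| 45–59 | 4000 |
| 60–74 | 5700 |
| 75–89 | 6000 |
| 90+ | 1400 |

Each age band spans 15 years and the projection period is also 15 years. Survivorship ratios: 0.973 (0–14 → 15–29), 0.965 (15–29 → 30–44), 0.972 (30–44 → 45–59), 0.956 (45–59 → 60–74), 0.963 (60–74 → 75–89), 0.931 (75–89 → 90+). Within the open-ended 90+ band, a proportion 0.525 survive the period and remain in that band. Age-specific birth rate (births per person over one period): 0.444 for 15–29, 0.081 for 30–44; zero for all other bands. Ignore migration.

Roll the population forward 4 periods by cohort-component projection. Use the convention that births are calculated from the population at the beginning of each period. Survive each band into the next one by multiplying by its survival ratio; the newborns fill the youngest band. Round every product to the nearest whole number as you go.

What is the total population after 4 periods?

Period 1.
Births: 4600 × 0.444 = 2042  |  3750 × 0.081 = 304 ⇒ total 2346
15–29: 1300 × 0.973 = 1265
30–44: 4600 × 0.965 = 4439
45–59: 3750 × 0.972 = 3645
60–74: 4000 × 0.956 = 3824
75–89: 5700 × 0.963 = 5489
90+: 6000 × 0.931 + 1400 × 0.525 = 5586 + 735 = 6321
End of period: [2346, 1265, 4439, 3645, 3824, 5489, 6321]
Period 2.
Births: 1265 × 0.444 = 562  |  4439 × 0.081 = 360 ⇒ total 922
15–29: 2346 × 0.973 = 2283
30–44: 1265 × 0.965 = 1221
45–59: 4439 × 0.972 = 4315
60–74: 3645 × 0.956 = 3485
75–89: 3824 × 0.963 = 3683
90+: 5489 × 0.931 + 6321 × 0.525 = 5110 + 3319 = 8429
End of period: [922, 2283, 1221, 4315, 3485, 3683, 8429]
Period 3.
Births: 2283 × 0.444 = 1014  |  1221 × 0.081 = 99 ⇒ total 1113
15–29: 922 × 0.973 = 897
30–44: 2283 × 0.965 = 2203
45–59: 1221 × 0.972 = 1187
60–74: 4315 × 0.956 = 4125
75–89: 3485 × 0.963 = 3356
90+: 3683 × 0.931 + 8429 × 0.525 = 3429 + 4425 = 7854
End of period: [1113, 897, 2203, 1187, 4125, 3356, 7854]
Period 4.
Births: 897 × 0.444 = 398  |  2203 × 0.081 = 178 ⇒ total 576
15–29: 1113 × 0.973 = 1083
30–44: 897 × 0.965 = 866
45–59: 2203 × 0.972 = 2141
60–74: 1187 × 0.956 = 1135
75–89: 4125 × 0.963 = 3972
90+: 3356 × 0.931 + 7854 × 0.525 = 3124 + 4123 = 7247
End of period: [576, 1083, 866, 2141, 1135, 3972, 7247]
Total after period 4: 576 + 1083 + 866 + 2141 + 1135 + 3972 + 7247 = 17020

17020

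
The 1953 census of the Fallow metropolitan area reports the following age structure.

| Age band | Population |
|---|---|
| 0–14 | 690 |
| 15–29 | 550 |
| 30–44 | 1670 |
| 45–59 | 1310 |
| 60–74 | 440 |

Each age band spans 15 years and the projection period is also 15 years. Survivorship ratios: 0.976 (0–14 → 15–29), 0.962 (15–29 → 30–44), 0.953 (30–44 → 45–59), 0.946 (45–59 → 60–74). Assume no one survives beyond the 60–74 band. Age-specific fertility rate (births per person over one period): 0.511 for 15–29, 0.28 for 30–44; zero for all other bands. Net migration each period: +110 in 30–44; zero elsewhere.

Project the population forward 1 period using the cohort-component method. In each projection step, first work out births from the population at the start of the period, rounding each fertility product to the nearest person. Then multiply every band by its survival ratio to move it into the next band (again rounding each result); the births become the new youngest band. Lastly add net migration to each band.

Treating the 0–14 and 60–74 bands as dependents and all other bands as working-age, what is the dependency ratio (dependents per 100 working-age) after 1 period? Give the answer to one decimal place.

68.5

Period 1:
Births: 550 * 0.511 = 281 ; 1670 * 0.28 = 468 ⇒ total 749
15–29: 690 * 0.976 = 673
30–44: 550 * 0.962 = 529
45–59: 1670 * 0.953 = 1592
60–74: 1310 * 0.946 = 1239
Net migration: 30–44 + 110 → 639
Giving 749 / 673 / 639 / 1592 / 1239.
Dependents (band 0–14 + band 60–74) = 749 + 1239 = 1988; working-age = 2904; ratio = 1988/2904 × 100 = 68.5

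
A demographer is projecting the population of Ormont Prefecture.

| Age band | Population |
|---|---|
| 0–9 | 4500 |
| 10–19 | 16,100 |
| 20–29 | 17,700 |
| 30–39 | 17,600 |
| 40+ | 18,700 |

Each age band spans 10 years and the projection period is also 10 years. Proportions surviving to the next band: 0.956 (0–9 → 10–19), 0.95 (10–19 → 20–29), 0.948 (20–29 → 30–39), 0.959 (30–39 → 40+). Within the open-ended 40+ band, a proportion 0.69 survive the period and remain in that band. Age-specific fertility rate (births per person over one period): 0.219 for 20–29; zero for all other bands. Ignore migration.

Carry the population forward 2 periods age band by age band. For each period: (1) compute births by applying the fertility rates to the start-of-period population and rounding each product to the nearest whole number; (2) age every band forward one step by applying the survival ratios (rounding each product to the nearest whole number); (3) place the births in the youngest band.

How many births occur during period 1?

3876

Call the groups 1 to 5, youngest first.
— Period 1 —
Births: 17700 * 0.219 = 3876
Group 2: 4500 * 0.956 = 4302
Group 3: 16100 * 0.95 = 15295
Group 4: 17700 * 0.948 = 16780
Group 5: 17600 * 0.959 + 18700 * 0.69 = 16878 + 12903 = 29781
End of period: [3876, 4302, 15295, 16780, 29781]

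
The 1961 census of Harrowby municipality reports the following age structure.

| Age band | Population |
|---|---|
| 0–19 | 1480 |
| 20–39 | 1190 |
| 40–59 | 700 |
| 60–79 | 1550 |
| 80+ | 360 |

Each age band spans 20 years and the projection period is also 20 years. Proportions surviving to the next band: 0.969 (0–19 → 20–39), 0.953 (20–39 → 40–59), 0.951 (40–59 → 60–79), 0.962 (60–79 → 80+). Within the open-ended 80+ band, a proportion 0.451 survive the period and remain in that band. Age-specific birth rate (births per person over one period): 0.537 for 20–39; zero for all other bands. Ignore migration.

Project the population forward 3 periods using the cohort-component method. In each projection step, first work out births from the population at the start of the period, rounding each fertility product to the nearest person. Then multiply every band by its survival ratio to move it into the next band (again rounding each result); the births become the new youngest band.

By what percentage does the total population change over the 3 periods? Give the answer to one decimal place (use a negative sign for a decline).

-12.3

Period 1.
Births: 1190 * 0.537 = 639
20–39: 1480 * 0.969 = 1434
40–59: 1190 * 0.953 = 1134
60–79: 700 * 0.951 = 666
80+: 1550 * 0.962 + 360 * 0.451 = 1491 + 162 = 1653
Giving 639 / 1434 / 1134 / 666 / 1653.
Period 2.
Births: 1434 * 0.537 = 770
20–39: 639 * 0.969 = 619
40–59: 1434 * 0.953 = 1367
60–79: 1134 * 0.951 = 1078
80+: 666 * 0.962 + 1653 * 0.451 = 641 + 746 = 1387
Giving 770 / 619 / 1367 / 1078 / 1387.
Period 3.
Births: 619 * 0.537 = 332
20–39: 770 * 0.969 = 746
40–59: 619 * 0.953 = 590
60–79: 1367 * 0.951 = 1300
80+: 1078 * 0.962 + 1387 * 0.451 = 1037 + 626 = 1663
Giving 332 / 746 / 590 / 1300 / 1663.
Total: 5280 → 4631; change = -649; percentage change = -12.3%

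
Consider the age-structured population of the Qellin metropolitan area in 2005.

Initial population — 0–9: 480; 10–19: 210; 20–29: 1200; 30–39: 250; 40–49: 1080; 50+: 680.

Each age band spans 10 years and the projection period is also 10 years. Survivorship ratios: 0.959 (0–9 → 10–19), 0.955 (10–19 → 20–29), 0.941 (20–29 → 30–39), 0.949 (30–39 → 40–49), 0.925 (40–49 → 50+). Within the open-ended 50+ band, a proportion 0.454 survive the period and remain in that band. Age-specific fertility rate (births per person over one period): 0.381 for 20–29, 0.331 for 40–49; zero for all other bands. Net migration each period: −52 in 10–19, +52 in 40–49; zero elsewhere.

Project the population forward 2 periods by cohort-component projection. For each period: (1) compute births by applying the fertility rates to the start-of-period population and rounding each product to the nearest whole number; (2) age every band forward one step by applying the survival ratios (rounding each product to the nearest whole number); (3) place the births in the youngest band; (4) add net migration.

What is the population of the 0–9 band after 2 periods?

173

After projecting period 1:
Births: 1200 × 0.381 = 457  |  1080 × 0.331 = 357 ⇒ total 814
10–19: 480 × 0.959 = 460
20–29: 210 × 0.955 = 201
30–39: 1200 × 0.941 = 1129
40–49: 250 × 0.949 = 237
50+: 1080 × 0.925 + 680 × 0.454 = 999 + 309 = 1308
Net migration: 10–19 − 52 → 408; 40–49 + 52 → 289
Population now: 0–9=814, 10–19=408, 20–29=201, 30–39=1129, 40–49=289, 50+=1308
After projecting period 2:
Births: 201 × 0.381 = 77  |  289 × 0.331 = 96 ⇒ total 173
10–19: 814 × 0.959 = 781
20–29: 408 × 0.955 = 390
30–39: 201 × 0.941 = 189
40–49: 1129 × 0.949 = 1071
50+: 289 × 0.925 + 1308 × 0.454 = 267 + 594 = 861
Net migration: 10–19 − 52 → 729; 40–49 + 52 → 1123
Population now: 0–9=173, 10–19=729, 20–29=390, 30–39=189, 40–49=1123, 50+=861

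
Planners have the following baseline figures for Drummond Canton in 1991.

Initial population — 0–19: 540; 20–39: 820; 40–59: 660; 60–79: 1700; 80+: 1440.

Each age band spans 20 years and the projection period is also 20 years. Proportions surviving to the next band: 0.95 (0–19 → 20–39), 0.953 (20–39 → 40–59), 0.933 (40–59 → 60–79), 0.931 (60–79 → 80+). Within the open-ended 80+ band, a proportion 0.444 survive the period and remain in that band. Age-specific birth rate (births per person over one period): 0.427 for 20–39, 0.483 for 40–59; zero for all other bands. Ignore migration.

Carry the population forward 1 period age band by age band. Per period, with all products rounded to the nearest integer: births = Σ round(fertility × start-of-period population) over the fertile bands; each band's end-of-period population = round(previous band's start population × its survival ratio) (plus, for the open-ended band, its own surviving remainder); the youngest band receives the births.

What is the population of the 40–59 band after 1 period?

— Period 1 —
Births: 820 × 0.427 = 350  |  660 × 0.483 = 319 ⇒ total 669
20–39: 540 × 0.95 = 513
40–59: 820 × 0.953 = 781
60–79: 660 × 0.933 = 616
80+: 1700 × 0.931 + 1440 × 0.444 = 1583 + 639 = 2222
Giving 669 / 513 / 781 / 616 / 2222.

781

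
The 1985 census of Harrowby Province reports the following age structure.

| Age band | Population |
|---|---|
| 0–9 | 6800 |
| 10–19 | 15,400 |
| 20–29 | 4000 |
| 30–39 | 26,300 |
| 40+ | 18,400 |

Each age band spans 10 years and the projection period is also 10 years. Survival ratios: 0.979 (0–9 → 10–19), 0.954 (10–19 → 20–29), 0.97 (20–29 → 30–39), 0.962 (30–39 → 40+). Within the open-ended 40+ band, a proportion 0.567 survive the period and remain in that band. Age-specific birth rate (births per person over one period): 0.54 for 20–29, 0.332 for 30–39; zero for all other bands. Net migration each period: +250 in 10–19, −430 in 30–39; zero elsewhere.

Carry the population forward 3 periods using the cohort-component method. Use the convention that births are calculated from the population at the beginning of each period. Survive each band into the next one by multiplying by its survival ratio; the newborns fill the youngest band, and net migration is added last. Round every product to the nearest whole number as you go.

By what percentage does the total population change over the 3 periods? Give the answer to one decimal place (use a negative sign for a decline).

-14.9

Call the groups 1 to 5, youngest first.
Period 1.
Births: 4000 × 0.54 = 2160 ; 26300 × 0.332 = 8732 ⇒ total 10892
Group 2: 6800 × 0.979 = 6657
Group 3: 15400 × 0.954 = 14692
Group 4: 4000 × 0.97 = 3880
Group 5: 26300 × 0.962 + 18400 × 0.567 = 25301 + 10433 = 35734
Net migration: Group 2 + 250 → 6907; Group 4 − 430 → 3450
End of period: [10892, 6907, 14692, 3450, 35734]
Period 2.
Births: 14692 × 0.54 = 7934 ; 3450 × 0.332 = 1145 ⇒ total 9079
Group 2: 10892 × 0.979 = 10663
Group 3: 6907 × 0.954 = 6589
Group 4: 14692 × 0.97 = 14251
Group 5: 3450 × 0.962 + 35734 × 0.567 = 3319 + 20261 = 23580
Net migration: Group 2 + 250 → 10913; Group 4 − 430 → 13821
End of period: [9079, 10913, 6589, 13821, 23580]
Period 3.
Births: 6589 × 0.54 = 3558 ; 13821 × 0.332 = 4589 ⇒ total 8147
Group 2: 9079 × 0.979 = 8888
Group 3: 10913 × 0.954 = 10411
Group 4: 6589 × 0.97 = 6391
Group 5: 13821 × 0.962 + 23580 × 0.567 = 13296 + 13370 = 26666
Net migration: Group 2 + 250 → 9138; Group 4 − 430 → 5961
End of period: [8147, 9138, 10411, 5961, 26666]
Total: 70900 → 60323; change = -10577; percentage change = -14.9%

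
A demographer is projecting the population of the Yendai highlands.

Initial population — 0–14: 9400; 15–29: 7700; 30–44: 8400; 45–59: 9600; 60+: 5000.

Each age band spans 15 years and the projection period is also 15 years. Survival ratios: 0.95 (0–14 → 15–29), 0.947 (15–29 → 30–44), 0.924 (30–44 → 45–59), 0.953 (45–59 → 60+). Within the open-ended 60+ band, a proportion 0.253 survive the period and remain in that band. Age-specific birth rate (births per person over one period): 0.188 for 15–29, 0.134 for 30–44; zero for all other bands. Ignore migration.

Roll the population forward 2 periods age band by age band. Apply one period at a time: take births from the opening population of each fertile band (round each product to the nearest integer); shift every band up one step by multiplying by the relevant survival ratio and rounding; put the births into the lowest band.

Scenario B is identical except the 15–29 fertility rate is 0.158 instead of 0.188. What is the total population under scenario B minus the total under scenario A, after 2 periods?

Period 1:
Births: 7700 × 0.188 = 1448, 8400 × 0.134 = 1126 → 2574
15–29: 9400 × 0.95 = 8930
30–44: 7700 × 0.947 = 7292
45–59: 8400 × 0.924 = 7762
60+: 9600 × 0.953 + 5000 × 0.253 = 9149 + 1265 = 10414
Giving 2574 / 8930 / 7292 / 7762 / 10414.
Period 2:
Births: 8930 × 0.188 = 1679, 7292 × 0.134 = 977 → 2656
15–29: 2574 × 0.95 = 2445
30–44: 8930 × 0.947 = 8457
45–59: 7292 × 0.924 = 6738
60+: 7762 × 0.953 + 10414 × 0.253 = 7397 + 2635 = 10032
Giving 2656 / 2445 / 8457 / 6738 / 10032.
Scenario A total after 2 periods: 30328
Scenario B projection —
Period 1:
Births: 7700 × 0.158 = 1217, 8400 × 0.134 = 1126 → 2343
15–29: 9400 × 0.95 = 8930
30–44: 7700 × 0.947 = 7292
45–59: 8400 × 0.924 = 7762
60+: 9600 × 0.953 + 5000 × 0.253 = 9149 + 1265 = 10414
Giving 2343 / 8930 / 7292 / 7762 / 10414.
Period 2:
Births: 8930 × 0.158 = 1411, 7292 × 0.134 = 977 → 2388
15–29: 2343 × 0.95 = 2226
30–44: 8930 × 0.947 = 8457
45–59: 7292 × 0.924 = 6738
60+: 7762 × 0.953 + 10414 × 0.253 = 7397 + 2635 = 10032
Giving 2388 / 2226 / 8457 / 6738 / 10032.
Scenario B total after 2 periods: 29841
Difference B − A = 29841 − 30328 = -487

-487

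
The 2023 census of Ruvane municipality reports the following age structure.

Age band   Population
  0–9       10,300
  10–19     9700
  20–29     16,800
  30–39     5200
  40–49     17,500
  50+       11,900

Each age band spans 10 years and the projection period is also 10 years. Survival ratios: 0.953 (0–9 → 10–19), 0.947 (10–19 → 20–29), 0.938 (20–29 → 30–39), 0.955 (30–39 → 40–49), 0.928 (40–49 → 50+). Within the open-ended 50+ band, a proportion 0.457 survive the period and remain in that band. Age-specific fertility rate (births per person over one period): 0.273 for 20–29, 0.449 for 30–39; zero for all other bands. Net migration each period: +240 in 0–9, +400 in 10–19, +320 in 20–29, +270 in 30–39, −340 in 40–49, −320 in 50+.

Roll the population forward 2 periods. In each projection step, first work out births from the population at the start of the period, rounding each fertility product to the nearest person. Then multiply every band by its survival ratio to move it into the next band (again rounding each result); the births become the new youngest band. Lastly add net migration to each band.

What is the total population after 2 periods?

— Period 1 —
Births: 16800 × 0.273 = 4586 ; 5200 × 0.449 = 2335 → 6921
10–19: 10300 × 0.953 = 9816
20–29: 9700 × 0.947 = 9186
30–39: 16800 × 0.938 = 15758
40–49: 5200 × 0.955 = 4966
50+: 17500 × 0.928 + 11900 × 0.457 = 16240 + 5438 = 21678
Net migration: 0–9 + 240 → 7161; 10–19 + 400 → 10216; 20–29 + 320 → 9506; 30–39 + 270 → 16028; 40–49 − 340 → 4626; 50+ − 320 → 21358
Giving 7161 / 10216 / 9506 / 16028 / 4626 / 21358.
— Period 2 —
Births: 9506 × 0.273 = 2595 ; 16028 × 0.449 = 7197 → 9792
10–19: 7161 × 0.953 = 6824
20–29: 10216 × 0.947 = 9675
30–39: 9506 × 0.938 = 8917
40–49: 16028 × 0.955 = 15307
50+: 4626 × 0.928 + 21358 × 0.457 = 4293 + 9761 = 14054
Net migration: 0–9 + 240 → 10032; 10–19 + 400 → 7224; 20–29 + 320 → 9995; 30–39 + 270 → 9187; 40–49 − 340 → 14967; 50+ − 320 → 13734
Giving 10032 / 7224 / 9995 / 9187 / 14967 / 13734.
Total after period 2: 10032 + 7224 + 9995 + 9187 + 14967 + 13734 = 65139

65139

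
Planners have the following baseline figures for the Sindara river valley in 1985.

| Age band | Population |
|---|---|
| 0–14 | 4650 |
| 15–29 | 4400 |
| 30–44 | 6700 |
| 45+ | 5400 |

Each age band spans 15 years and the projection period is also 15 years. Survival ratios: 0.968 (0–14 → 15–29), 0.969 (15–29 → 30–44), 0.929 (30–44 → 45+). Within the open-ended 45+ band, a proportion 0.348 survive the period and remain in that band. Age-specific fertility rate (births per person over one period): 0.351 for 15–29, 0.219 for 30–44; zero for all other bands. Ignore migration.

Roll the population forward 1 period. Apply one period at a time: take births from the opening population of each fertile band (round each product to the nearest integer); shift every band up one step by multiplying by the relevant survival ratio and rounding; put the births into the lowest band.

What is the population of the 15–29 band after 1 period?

4501

Period 1:
Births: 4400 × 0.351 = 1544, 6700 × 0.219 = 1467 ⇒ total 3011
15–29: 4650 × 0.968 = 4501
30–44: 4400 × 0.969 = 4264
45+: 6700 × 0.929 + 5400 × 0.348 = 6224 + 1879 = 8103
Giving 3011 / 4501 / 4264 / 8103.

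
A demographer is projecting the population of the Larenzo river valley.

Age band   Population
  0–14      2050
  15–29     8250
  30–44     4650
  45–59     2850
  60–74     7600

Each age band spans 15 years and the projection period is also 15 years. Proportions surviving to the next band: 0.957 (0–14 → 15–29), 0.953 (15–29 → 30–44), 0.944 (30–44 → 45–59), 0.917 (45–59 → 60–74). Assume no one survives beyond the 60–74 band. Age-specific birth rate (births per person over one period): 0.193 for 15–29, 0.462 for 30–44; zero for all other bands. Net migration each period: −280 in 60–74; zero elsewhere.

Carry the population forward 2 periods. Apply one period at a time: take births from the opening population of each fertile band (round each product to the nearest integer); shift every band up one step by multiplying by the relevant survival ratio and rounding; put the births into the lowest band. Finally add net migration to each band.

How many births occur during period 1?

After projecting period 1:
Births: 8250 * 0.193 = 1592, 4650 * 0.462 = 2148 — total 3740
15–29: 2050 * 0.957 = 1962
30–44: 8250 * 0.953 = 7862
45–59: 4650 * 0.944 = 4390
60–74: 2850 * 0.917 = 2613
Net migration: 60–74 − 280 → 2333
Giving 3740 / 1962 / 7862 / 4390 / 2333.

3740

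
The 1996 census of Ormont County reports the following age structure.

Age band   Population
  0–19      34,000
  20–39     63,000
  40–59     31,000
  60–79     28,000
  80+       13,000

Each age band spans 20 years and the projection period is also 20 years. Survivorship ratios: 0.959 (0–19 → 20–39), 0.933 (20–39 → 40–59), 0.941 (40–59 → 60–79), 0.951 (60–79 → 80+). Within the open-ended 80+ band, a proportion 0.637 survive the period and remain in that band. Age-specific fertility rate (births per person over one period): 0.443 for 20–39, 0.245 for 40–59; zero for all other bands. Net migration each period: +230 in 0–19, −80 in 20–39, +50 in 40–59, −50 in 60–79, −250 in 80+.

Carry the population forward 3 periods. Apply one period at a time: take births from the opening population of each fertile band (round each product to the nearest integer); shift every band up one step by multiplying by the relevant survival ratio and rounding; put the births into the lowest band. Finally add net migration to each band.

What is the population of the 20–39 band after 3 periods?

27781

Period 1:
Births: 63000 * 0.443 = 27909, 31000 * 0.245 = 7595 — total 35504
20–39: 34000 * 0.959 = 32606
40–59: 63000 * 0.933 = 58779
60–79: 31000 * 0.941 = 29171
80+: 28000 * 0.951 + 13000 * 0.637 = 26628 + 8281 = 34909
Net migration: 0–19 + 230 → 35734; 20–39 − 80 → 32526; 40–59 + 50 → 58829; 60–79 − 50 → 29121; 80+ − 250 → 34659
→ [35734, 32526, 58829, 29121, 34659]
Period 2:
Births: 32526 * 0.443 = 14409, 58829 * 0.245 = 14413 — total 28822
20–39: 35734 * 0.959 = 34269
40–59: 32526 * 0.933 = 30347
60–79: 58829 * 0.941 = 55358
80+: 29121 * 0.951 + 34659 * 0.637 = 27694 + 22078 = 49772
Net migration: 0–19 + 230 → 29052; 20–39 − 80 → 34189; 40–59 + 50 → 30397; 60–79 − 50 → 55308; 80+ − 250 → 49522
→ [29052, 34189, 30397, 55308, 49522]
Period 3:
Births: 34189 * 0.443 = 15146, 30397 * 0.245 = 7447 — total 22593
20–39: 29052 * 0.959 = 27861
40–59: 34189 * 0.933 = 31898
60–79: 30397 * 0.941 = 28604
80+: 55308 * 0.951 + 49522 * 0.637 = 52598 + 31546 = 84144
Net migration: 0–19 + 230 → 22823; 20–39 − 80 → 27781; 40–59 + 50 → 31948; 60–79 − 50 → 28554; 80+ − 250 → 83894
→ [22823, 27781, 31948, 28554, 83894]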